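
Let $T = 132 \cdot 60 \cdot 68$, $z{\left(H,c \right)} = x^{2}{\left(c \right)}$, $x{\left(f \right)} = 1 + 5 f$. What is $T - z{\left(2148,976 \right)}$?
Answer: $-23285601$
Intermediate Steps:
$z{\left(H,c \right)} = \left(1 + 5 c\right)^{2}$
$T = 538560$ ($T = 132 \cdot 4080 = 538560$)
$T - z{\left(2148,976 \right)} = 538560 - \left(1 + 5 \cdot 976\right)^{2} = 538560 - \left(1 + 4880\right)^{2} = 538560 - 4881^{2} = 538560 - 23824161 = -23285601$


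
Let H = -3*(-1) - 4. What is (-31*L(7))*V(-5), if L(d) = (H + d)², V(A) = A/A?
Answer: -1116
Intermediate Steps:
V(A) = 1
H = -1 (H = 3 - 4 = -1)
L(d) = (-1 + d)²
(-31*L(7))*V(-5) = -31*(-1 + 7)²*1 = -31*6²*1 = -31*36*1 = -1116*1 = -1116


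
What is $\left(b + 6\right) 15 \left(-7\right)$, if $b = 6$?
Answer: $-1260$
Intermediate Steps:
$\left(b + 6\right) 15 \left(-7\right) = \left(6 + 6\right) 15 \left(-7\right) = 12 \cdot 15 \left(-7\right) = 180 \left(-7\right) = -1260$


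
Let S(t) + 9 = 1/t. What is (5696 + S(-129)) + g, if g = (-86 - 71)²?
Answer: 3913343/129 ≈ 30336.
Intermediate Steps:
S(t) = -9 + 1/t
g = 24649 (g = (-157)² = 24649)
(5696 + S(-129)) + g = (5696 + (-9 + 1/(-129))) + 24649 = (5696 + (-9 - 1/129)) + 24649 = (5696 - 1162/129) + 24649 = 733622/129 + 24649 = 3913343/129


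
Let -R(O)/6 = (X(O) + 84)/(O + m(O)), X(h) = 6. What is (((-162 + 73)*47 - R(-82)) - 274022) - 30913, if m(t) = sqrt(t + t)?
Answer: -2163871/7 - 45*I*sqrt(41)/287 ≈ -3.0912e+5 - 1.004*I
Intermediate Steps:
m(t) = sqrt(2)*sqrt(t) (m(t) = sqrt(2*t) = sqrt(2)*sqrt(t))
R(O) = -540/(O + sqrt(2)*sqrt(O)) (R(O) = -6*(6 + 84)/(O + sqrt(2)*sqrt(O)) = -540/(O + sqrt(2)*sqrt(O)))
(((-162 + 73)*47 - R(-82)) - 274022) - 30913 = (((-162 + 73)*47 - (-540)/(-82 + sqrt(2)*sqrt(-82))) - 274022) - 30913 = ((-89*47 - (-540)/(-82 + sqrt(2)*(I*sqrt(82)))) - 274022) - 30913 = ((-4183 - (-540)/(-82 + 2*I*sqrt(41))) - 274022) - 30913 = ((-4183 + 540/(-82 + 2*I*sqrt(41))) - 274022) - 30913 = (-278205 + 540/(-82 + 2*I*sqrt(41))) - 30913 = -309118 + 540/(-82 + 2*I*sqrt(41))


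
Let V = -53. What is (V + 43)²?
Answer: 100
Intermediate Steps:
(V + 43)² = (-53 + 43)² = (-10)² = 100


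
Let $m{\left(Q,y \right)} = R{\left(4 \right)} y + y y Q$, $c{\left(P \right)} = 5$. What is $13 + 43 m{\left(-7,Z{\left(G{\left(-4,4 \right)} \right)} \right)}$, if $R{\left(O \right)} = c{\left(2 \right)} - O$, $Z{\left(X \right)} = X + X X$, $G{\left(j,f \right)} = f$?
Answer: $-119527$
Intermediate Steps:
$Z{\left(X \right)} = X + X^{2}$
$R{\left(O \right)} = 5 - O$
$m{\left(Q,y \right)} = y + Q y^{2}$ ($m{\left(Q,y \right)} = \left(5 - 4\right) y + y y Q = \left(5 - 4\right) y + y^{2} Q = 1 y + Q y^{2} = y + Q y^{2}$)
$13 + 43 m{\left(-7,Z{\left(G{\left(-4,4 \right)} \right)} \right)} = 13 + 43 \cdot 4 \left(1 + 4\right) \left(1 - 7 \cdot 4 \left(1 + 4\right)\right) = 13 + 43 \cdot 4 \cdot 5 \left(1 - 7 \cdot 4 \cdot 5\right) = 13 + 43 \cdot 20 \left(1 - 140\right) = 13 + 43 \cdot 20 \left(-139\right) = 13 + 43 \left(-2780\right) = 13 - 119540 = -119527$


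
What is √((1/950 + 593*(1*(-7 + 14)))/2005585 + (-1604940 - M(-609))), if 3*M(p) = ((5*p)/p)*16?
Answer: I*√1532125798088494495470/30896850 ≈ 1266.9*I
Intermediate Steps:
M(p) = 80/3 (M(p) = (((5*p)/p)*16)/3 = (5*16)/3 = (⅓)*80 = 80/3)
√((1/950 + 593*(1*(-7 + 14)))/2005585 + (-1604940 - M(-609))) = √((1/950 + 593*(1*(-7 + 14)))/2005585 + (-1604940 - 1*80/3)) = √((1/950 + 593*(1*7))*(1/2005585) + (-1604940 - 80/3)) = √((1/950 + 593*7)*(1/2005585) - 4814900/3) = √((1/950 + 4151)*(1/2005585) - 4814900/3) = √((3943451/950)*(1/2005585) - 4814900/3) = √(3943451/1905305750 - 4814900/3) = √(-9173856643844647/5715917250) = I*√1532125798088494495470/30896850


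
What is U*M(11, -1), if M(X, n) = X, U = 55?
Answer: 605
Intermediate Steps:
U*M(11, -1) = 55*11 = 605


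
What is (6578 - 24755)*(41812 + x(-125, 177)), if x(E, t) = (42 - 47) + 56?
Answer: -760943751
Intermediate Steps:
x(E, t) = 51 (x(E, t) = -5 + 56 = 51)
(6578 - 24755)*(41812 + x(-125, 177)) = (6578 - 24755)*(41812 + 51) = -18177*41863 = -760943751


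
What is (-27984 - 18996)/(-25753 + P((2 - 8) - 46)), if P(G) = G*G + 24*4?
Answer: 15660/7651 ≈ 2.0468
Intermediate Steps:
P(G) = 96 + G² (P(G) = G² + 96 = 96 + G²)
(-27984 - 18996)/(-25753 + P((2 - 8) - 46)) = (-27984 - 18996)/(-25753 + (96 + ((2 - 8) - 46)²)) = -46980/(-25753 + (96 + (-6 - 46)²)) = -46980/(-25753 + (96 + (-52)²)) = -46980/(-25753 + (96 + 2704)) = -46980/(-25753 + 2800) = -46980/(-22953) = -46980*(-1/22953) = 15660/7651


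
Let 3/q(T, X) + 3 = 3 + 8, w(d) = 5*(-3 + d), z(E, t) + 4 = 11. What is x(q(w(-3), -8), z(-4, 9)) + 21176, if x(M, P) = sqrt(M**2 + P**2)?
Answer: 21176 + sqrt(3145)/8 ≈ 21183.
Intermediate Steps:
z(E, t) = 7 (z(E, t) = -4 + 11 = 7)
w(d) = -15 + 5*d
q(T, X) = 3/8 (q(T, X) = 3/(-3 + (3 + 8)) = 3/(-3 + 11) = 3/8)
x(q(w(-3), -8), z(-4, 9)) + 21176 = sqrt((3/8)**2 + 7**2) + 21176 = sqrt(9/64 + 49) + 21176 = sqrt(3145/64) + 21176 = sqrt(3145)/8 + 21176 = 21176 + sqrt(3145)/8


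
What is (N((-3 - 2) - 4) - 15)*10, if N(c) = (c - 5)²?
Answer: 1810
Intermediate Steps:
N(c) = (-5 + c)²
(N((-3 - 2) - 4) - 15)*10 = ((-5 + ((-3 - 2) - 4))² - 15)*10 = ((-5 + (-5 - 4))² - 15)*10 = ((-5 - 9)² - 15)*10 = ((-14)² - 15)*10 = (196 - 15)*10 = 181*10 = 1810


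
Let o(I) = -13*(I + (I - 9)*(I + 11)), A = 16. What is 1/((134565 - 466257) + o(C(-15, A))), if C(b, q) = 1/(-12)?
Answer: -144/47577865 ≈ -3.0266e-6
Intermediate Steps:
C(b, q) = -1/12
o(I) = -13*I - 13*(-9 + I)*(11 + I) (o(I) = -13*(I + (-9 + I)*(11 + I)) = -13*I - 13*(-9 + I)*(11 + I))
1/((134565 - 466257) + o(C(-15, A))) = 1/((134565 - 466257) + (1287 - 39*(-1/12) - 13*(-1/12)**2)) = 1/(-331692 + (1287 + 13/4 - 13*1/144)) = 1/(-331692 + (1287 + 13/4 - 13/144)) = 1/(-331692 + 185783/144) = 1/(-47577865/144) = -144/47577865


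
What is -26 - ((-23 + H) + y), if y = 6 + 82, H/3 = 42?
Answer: -217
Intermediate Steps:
H = 126 (H = 3*42 = 126)
y = 88
-26 - ((-23 + H) + y) = -26 - ((-23 + 126) + 88) = -26 - (103 + 88) = -26 - 1*191 = -26 - 191 = -217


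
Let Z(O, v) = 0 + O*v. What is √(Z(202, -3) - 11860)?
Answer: I*√12466 ≈ 111.65*I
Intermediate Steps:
Z(O, v) = O*v
√(Z(202, -3) - 11860) = √(202*(-3) - 11860) = √(-606 - 11860) = √(-12466) = I*√12466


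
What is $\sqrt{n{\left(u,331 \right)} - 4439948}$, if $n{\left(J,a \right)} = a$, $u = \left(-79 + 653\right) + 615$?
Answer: $i \sqrt{4439617} \approx 2107.0 i$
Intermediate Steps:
$u = 1189$ ($u = 574 + 615 = 1189$)
$\sqrt{n{\left(u,331 \right)} - 4439948} = \sqrt{331 - 4439948} = \sqrt{-4439617} = i \sqrt{4439617}$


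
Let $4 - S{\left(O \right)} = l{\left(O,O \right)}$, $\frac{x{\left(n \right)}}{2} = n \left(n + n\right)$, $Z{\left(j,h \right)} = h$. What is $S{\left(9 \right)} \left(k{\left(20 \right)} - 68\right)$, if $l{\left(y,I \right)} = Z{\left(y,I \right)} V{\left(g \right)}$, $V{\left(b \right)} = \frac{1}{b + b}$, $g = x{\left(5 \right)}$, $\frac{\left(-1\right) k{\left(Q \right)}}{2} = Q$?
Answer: $- \frac{21357}{50} \approx -427.14$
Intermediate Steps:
$x{\left(n \right)} = 4 n^{2}$ ($x{\left(n \right)} = 2 n \left(n + n\right) = 2 n 2 n = 2 \cdot 2 n^{2} = 4 n^{2}$)
$k{\left(Q \right)} = - 2 Q$
$g = 100$ ($g = 4 \cdot 5^{2} = 4 \cdot 25 = 100$)
$V{\left(b \right)} = \frac{1}{2 b}$
$l{\left(y,I \right)} = \frac{I}{200}$ ($l{\left(y,I \right)} = I \frac{1}{2 \cdot 100} = I \frac{1}{2} \cdot \frac{1}{100} = I \frac{1}{200} = \frac{I}{200}$)
$S{\left(O \right)} = 4 - \frac{O}{200}$
$S{\left(9 \right)} \left(k{\left(20 \right)} - 68\right) = \left(4 - \frac{9}{200}\right) \left(\left(-2\right) 20 - 68\right) = \left(4 - \frac{9}{200}\right) \left(-40 - 68\right) = \frac{791}{200} \left(-108\right) = - \frac{21357}{50}$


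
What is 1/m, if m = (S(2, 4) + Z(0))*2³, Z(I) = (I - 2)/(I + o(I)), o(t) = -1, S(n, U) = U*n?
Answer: 1/80 ≈ 0.012500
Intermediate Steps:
Z(I) = (-2 + I)/(-1 + I) (Z(I) = (I - 2)/(I - 1) = (-2 + I)/(-1 + I))
m = 80 (m = (4*2 + (-2 + 0)/(-1 + 0))*2³ = (8 - 2/(-1))*8 = (8 - 1*(-2))*8 = (8 + 2)*8 = 10*8 = 80)
1/m = 1/80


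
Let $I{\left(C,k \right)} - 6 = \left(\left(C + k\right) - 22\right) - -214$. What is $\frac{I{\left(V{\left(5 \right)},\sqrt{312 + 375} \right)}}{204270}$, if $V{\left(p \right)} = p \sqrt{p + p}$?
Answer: $\frac{3}{3095} + \frac{\sqrt{10}}{40854} + \frac{\sqrt{687}}{204270} \approx 0.001175$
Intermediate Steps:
$V{\left(p \right)} = \sqrt{2} p^{\frac{3}{2}}$ ($V{\left(p \right)} = p \sqrt{2 p} = p \sqrt{2} \sqrt{p} = \sqrt{2} p^{\frac{3}{2}}$)
$I{\left(C,k \right)} = 198 + C + k$ ($I{\left(C,k \right)} = 6 - \left(-192 - C - k\right) = 6 + \left(\left(-22 + C + k\right) + 214\right) = 6 + \left(192 + C + k\right) = 198 + C + k$)
$\frac{I{\left(V{\left(5 \right)},\sqrt{312 + 375} \right)}}{204270} = \frac{198 + \sqrt{2} \cdot 5^{\frac{3}{2}} + \sqrt{312 + 375}}{204270} = \left(198 + \sqrt{2} \cdot 5 \sqrt{5} + \sqrt{687}\right) \frac{1}{204270} = \left(198 + 5 \sqrt{10} + \sqrt{687}\right) \frac{1}{204270} = \left(198 + \sqrt{687} + 5 \sqrt{10}\right) \frac{1}{204270} = \frac{3}{3095} + \frac{\sqrt{10}}{40854} + \frac{\sqrt{687}}{204270}$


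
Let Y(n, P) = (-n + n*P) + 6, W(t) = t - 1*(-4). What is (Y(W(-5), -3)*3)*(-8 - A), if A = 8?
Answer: -480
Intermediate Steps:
W(t) = 4 + t (W(t) = t + 4 = 4 + t)
Y(n, P) = 6 - n + P*n (Y(n, P) = (-n + P*n) + 6 = 6 - n + P*n)
(Y(W(-5), -3)*3)*(-8 - A) = ((6 - (4 - 5) - 3*(4 - 5))*3)*(-8 - 1*8) = ((6 - 1*(-1) - 3*(-1))*3)*(-8 - 8) = ((6 + 1 + 3)*3)*(-16) = (10*3)*(-16) = 30*(-16) = -480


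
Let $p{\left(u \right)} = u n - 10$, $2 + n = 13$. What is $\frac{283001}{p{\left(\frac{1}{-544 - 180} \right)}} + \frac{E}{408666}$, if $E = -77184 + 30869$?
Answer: $- \frac{27911008592083}{987745722} \approx -28257.0$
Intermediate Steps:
$n = 11$ ($n = -2 + 13 = 11$)
$E = -46315$
$p{\left(u \right)} = -10 + 11 u$ ($p{\left(u \right)} = u 11 - 10 = 11 u - 10 = -10 + 11 u$)
$\frac{283001}{p{\left(\frac{1}{-544 - 180} \right)}} + \frac{E}{408666} = \frac{283001}{-10 + \frac{11}{-544 - 180}} - \frac{46315}{408666} = \frac{283001}{-10 + \frac{11}{-724}} - \frac{46315}{408666} = \frac{283001}{-10 + 11 \left(- \frac{1}{724}\right)} - \frac{46315}{408666} = \frac{283001}{-10 - \frac{11}{724}} - \frac{46315}{408666} = \frac{283001}{- \frac{7251}{724}} - \frac{46315}{408666} = 283001 \left(- \frac{724}{7251}\right) - \frac{46315}{408666} = - \frac{204892724}{7251} - \frac{46315}{408666} = - \frac{27911008592083}{987745722}$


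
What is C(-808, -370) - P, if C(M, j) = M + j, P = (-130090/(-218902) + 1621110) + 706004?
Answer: -254833952737/109451 ≈ -2.3283e+6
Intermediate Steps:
P = 254705019459/109451 (P = (-130090*(-1/218902) + 1621110) + 706004 = (65045/109451 + 1621110) + 706004 = 177432175655/109451 + 706004 = 254705019459/109451 ≈ 2.3271e+6)
C(-808, -370) - P = (-808 - 370) - 1*254705019459/109451 = -1178 - 254705019459/109451 = -254833952737/109451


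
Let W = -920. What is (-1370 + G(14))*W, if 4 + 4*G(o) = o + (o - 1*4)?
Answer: 1255800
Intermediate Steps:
G(o) = -2 + o/2 (G(o) = -1 + (o + (o - 1*4))/4 = -1 + (o + (o - 4))/4 = -1 + (o + (-4 + o))/4 = -1 + (-4 + 2*o)/4 = -1 + (-1 + o/2) = -2 + o/2)
(-1370 + G(14))*W = (-1370 + (-2 + (½)*14))*(-920) = (-1370 + (-2 + 7))*(-920) = (-1370 + 5)*(-920) = -1365*(-920) = 1255800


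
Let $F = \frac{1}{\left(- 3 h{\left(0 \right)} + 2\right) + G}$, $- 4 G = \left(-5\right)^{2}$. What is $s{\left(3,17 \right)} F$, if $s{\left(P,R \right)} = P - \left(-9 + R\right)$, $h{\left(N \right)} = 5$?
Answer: $\frac{20}{77} \approx 0.25974$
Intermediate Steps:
$G = - \frac{25}{4}$ ($G = - \frac{\left(-5\right)^{2}}{4} = \left(- \frac{1}{4}\right) 25 = - \frac{25}{4} \approx -6.25$)
$s{\left(P,R \right)} = 9 + P - R$
$F = - \frac{4}{77}$ ($F = \frac{1}{\left(\left(-3\right) 5 + 2\right) - \frac{25}{4}} = \frac{1}{\left(-15 + 2\right) - \frac{25}{4}} = \frac{1}{-13 - \frac{25}{4}} = \frac{1}{- \frac{77}{4}} = - \frac{4}{77} \approx -0.051948$)
$s{\left(3,17 \right)} F = \left(9 + 3 - 17\right) \left(- \frac{4}{77}\right) = \left(-5\right) \left(- \frac{4}{77}\right) = \frac{20}{77}$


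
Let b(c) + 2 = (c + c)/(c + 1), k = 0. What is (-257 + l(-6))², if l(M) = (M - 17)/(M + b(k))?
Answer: 4133089/64 ≈ 64580.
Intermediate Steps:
b(c) = -2 + 2*c/(1 + c) (b(c) = -2 + (c + c)/(c + 1) = -2 + (2*c)/(1 + c) = -2 + 2*c/(1 + c))
l(M) = (-17 + M)/(-2 + M) (l(M) = (M - 17)/(M - 2/(1 + 0)) = (-17 + M)/(M - 2/1) = (-17 + M)/(M - 2*1) = (-17 + M)/(M - 2) = (-17 + M)/(-2 + M))
(-257 + l(-6))² = (-257 + (-17 - 6)/(-2 - 6))² = (-257 - 23/(-8))² = (-257 - ⅛*(-23))² = (-257 + 23/8)² = (-2033/8)² = 4133089/64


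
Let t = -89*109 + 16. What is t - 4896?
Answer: -14581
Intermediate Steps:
t = -9685 (t = -9701 + 16 = -9685)
t - 4896 = -9685 - 4896 = -14581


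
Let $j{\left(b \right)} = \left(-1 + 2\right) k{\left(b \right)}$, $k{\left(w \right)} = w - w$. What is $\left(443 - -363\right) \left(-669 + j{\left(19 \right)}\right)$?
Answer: $-539214$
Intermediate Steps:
$k{\left(w \right)} = 0$
$j{\left(b \right)} = 0$ ($j{\left(b \right)} = \left(-1 + 2\right) 0 = 1 \cdot 0 = 0$)
$\left(443 - -363\right) \left(-669 + j{\left(19 \right)}\right) = \left(443 - -363\right) \left(-669 + 0\right) = \left(443 + 363\right) \left(-669\right) = 806 \left(-669\right) = -539214$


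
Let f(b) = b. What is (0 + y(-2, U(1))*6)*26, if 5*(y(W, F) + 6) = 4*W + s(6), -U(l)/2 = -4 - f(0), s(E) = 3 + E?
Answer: -4524/5 ≈ -904.80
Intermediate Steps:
U(l) = 8 (U(l) = -2*(-4 - 1*0) = -2*(-4 + 0) = -2*(-4) = 8)
y(W, F) = -21/5 + 4*W/5 (y(W, F) = -6 + (4*W + (3 + 6))/5 = -6 + (4*W + 9)/5 = -6 + (9 + 4*W)/5 = -6 + (9/5 + 4*W/5) = -21/5 + 4*W/5)
(0 + y(-2, U(1))*6)*26 = (0 + (-21/5 + (⅘)*(-2))*6)*26 = (0 + (-21/5 - 8/5)*6)*26 = (0 - 29/5*6)*26 = (0 - 174/5)*26 = -174/5*26 = -4524/5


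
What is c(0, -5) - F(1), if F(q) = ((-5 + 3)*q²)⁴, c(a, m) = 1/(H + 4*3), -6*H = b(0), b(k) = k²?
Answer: -191/12 ≈ -15.917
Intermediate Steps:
H = 0 (H = -⅙*0² = -⅙*0 = 0)
c(a, m) = 1/12 (c(a, m) = 1/(0 + 4*3) = 1/(0 + 12) = 1/12)
F(q) = 16*q⁸ (F(q) = (-2*q²)⁴ = 16*q⁸)
c(0, -5) - F(1) = 1/12 - 16*1⁸ = 1/12 - 16 = -191/12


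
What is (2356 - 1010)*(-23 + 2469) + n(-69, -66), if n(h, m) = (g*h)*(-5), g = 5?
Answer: 3294041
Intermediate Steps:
n(h, m) = -25*h (n(h, m) = (5*h)*(-5) = -25*h)
(2356 - 1010)*(-23 + 2469) + n(-69, -66) = (2356 - 1010)*(-23 + 2469) - 25*(-69) = 1346*2446 + 1725 = 3292316 + 1725 = 3294041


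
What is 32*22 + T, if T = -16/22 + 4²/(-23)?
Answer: 177752/253 ≈ 702.58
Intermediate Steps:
T = -360/253 (T = -16*1/22 + 16*(-1/23) = -8/11 - 16/23 = -360/253 ≈ -1.4229)
32*22 + T = 32*22 - 360/253 = 704 - 360/253 = 177752/253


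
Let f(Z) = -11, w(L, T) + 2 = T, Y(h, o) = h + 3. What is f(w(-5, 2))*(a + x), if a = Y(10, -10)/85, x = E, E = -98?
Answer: 91487/85 ≈ 1076.3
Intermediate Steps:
Y(h, o) = 3 + h
w(L, T) = -2 + T
x = -98
a = 13/85 (a = (3 + 10)/85 = 13*(1/85) = 13/85 ≈ 0.15294)
f(w(-5, 2))*(a + x) = -11*(13/85 - 98) = -11*(-8317/85) = 91487/85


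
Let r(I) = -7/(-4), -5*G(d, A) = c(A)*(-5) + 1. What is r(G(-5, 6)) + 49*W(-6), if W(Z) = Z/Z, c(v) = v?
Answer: 203/4 ≈ 50.750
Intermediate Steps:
W(Z) = 1
G(d, A) = -1/5 + A (G(d, A) = -(A*(-5) + 1)/5 = -(-5*A + 1)/5 = -(1 - 5*A)/5 = -1/5 + A)
r(I) = 7/4 (r(I) = -7*(-1/4) = 7/4)
r(G(-5, 6)) + 49*W(-6) = 7/4 + 49*1 = 7/4 + 49 = 203/4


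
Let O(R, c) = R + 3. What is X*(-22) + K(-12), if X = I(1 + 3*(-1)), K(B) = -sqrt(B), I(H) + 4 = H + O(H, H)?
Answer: 110 - 2*I*sqrt(3) ≈ 110.0 - 3.4641*I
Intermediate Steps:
O(R, c) = 3 + R
I(H) = -1 + 2*H (I(H) = -4 + (H + (3 + H)) = -4 + (3 + 2*H) = -1 + 2*H)
X = -5 (X = -1 + 2*(1 + 3*(-1)) = -1 + 2*(1 - 3) = -1 + 2*(-2) = -1 - 4 = -5)
X*(-22) + K(-12) = -5*(-22) - sqrt(-12) = 110 - 2*I*sqrt(3)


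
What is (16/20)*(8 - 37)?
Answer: -116/5 ≈ -23.200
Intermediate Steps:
(16/20)*(8 - 37) = (16*(1/20))*(-29) = (4/5)*(-29) = -116/5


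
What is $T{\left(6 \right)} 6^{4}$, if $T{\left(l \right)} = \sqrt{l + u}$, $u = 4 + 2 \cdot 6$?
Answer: $1296 \sqrt{22} \approx 6078.8$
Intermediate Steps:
$u = 16$ ($u = 4 + 12 = 16$)
$T{\left(l \right)} = \sqrt{16 + l}$ ($T{\left(l \right)} = \sqrt{l + 16} = \sqrt{16 + l}$)
$T{\left(6 \right)} 6^{4} = \sqrt{16 + 6} \cdot 6^{4} = \sqrt{22} \cdot 1296 = 1296 \sqrt{22}$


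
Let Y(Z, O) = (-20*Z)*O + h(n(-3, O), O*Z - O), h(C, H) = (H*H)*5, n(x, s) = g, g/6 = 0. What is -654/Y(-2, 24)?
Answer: -109/4480 ≈ -0.024330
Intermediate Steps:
g = 0 (g = 6*0 = 0)
n(x, s) = 0
h(C, H) = 5*H² (h(C, H) = H²*5 = 5*H²)
Y(Z, O) = 5*(-O + O*Z)² - 20*O*Z (Y(Z, O) = (-20*Z)*O + 5*(O*Z - O)² = -20*O*Z + 5*(-O + O*Z)² = 5*(-O + O*Z)² - 20*O*Z)
-654/Y(-2, 24) = -654*1/(120*(-4*(-2) + 24*(-1 - 2)²)) = -654*1/(120*(8 + 24*(-3)²)) = -654*1/(120*(8 + 24*9)) = -654*1/(120*(8 + 216)) = -654/(5*24*224) = -654/26880 = -654*1/26880 = -109/4480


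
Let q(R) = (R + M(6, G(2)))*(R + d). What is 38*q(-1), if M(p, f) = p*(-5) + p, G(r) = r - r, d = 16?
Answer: -14250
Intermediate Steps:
G(r) = 0
M(p, f) = -4*p (M(p, f) = -5*p + p = -4*p)
q(R) = (-24 + R)*(16 + R) (q(R) = (R - 4*6)*(R + 16) = (R - 24)*(16 + R) = (-24 + R)*(16 + R))
38*q(-1) = 38*(-384 + (-1)² - 8*(-1)) = 38*(-384 + 1 + 8) = 38*(-375) = -14250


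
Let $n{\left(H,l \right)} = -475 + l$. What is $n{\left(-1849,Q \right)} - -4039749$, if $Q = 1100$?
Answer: $4040374$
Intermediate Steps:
$n{\left(-1849,Q \right)} - -4039749 = \left(-475 + 1100\right) - -4039749 = 625 + 4039749 = 4040374$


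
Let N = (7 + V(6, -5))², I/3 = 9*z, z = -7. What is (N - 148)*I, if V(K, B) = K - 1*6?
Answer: 18711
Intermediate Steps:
V(K, B) = -6 + K (V(K, B) = K - 6 = -6 + K)
I = -189 (I = 3*(9*(-7)) = 3*(-63) = -189)
N = 49 (N = (7 + (-6 + 6))² = (7 + 0)² = 7² = 49)
(N - 148)*I = (49 - 148)*(-189) = -99*(-189) = 18711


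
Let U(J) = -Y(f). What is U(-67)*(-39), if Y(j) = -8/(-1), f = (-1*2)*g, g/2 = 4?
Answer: 312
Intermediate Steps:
g = 8 (g = 2*4 = 8)
f = -16 (f = -1*2*8 = -2*8 = -16)
Y(j) = 8 (Y(j) = -8*(-1) = 8)
U(J) = -8 (U(J) = -1*8 = -8)
U(-67)*(-39) = -8*(-39) = 312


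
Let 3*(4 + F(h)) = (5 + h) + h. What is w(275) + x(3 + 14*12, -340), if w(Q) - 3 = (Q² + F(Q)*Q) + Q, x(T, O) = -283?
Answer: 125395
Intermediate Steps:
F(h) = -7/3 + 2*h/3 (F(h) = -4 + ((5 + h) + h)/3 = -4 + (5 + 2*h)/3 = -4 + (5/3 + 2*h/3) = -7/3 + 2*h/3)
w(Q) = 3 + Q + Q² + Q*(-7/3 + 2*Q/3) (w(Q) = 3 + ((Q² + (-7/3 + 2*Q/3)*Q) + Q) = 3 + ((Q² + Q*(-7/3 + 2*Q/3)) + Q) = 3 + (Q + Q² + Q*(-7/3 + 2*Q/3)) = 3 + Q + Q² + Q*(-7/3 + 2*Q/3))
w(275) + x(3 + 14*12, -340) = (3 - 4/3*275 + (5/3)*275²) - 283 = (3 - 1100/3 + (5/3)*75625) - 283 = (3 - 1100/3 + 378125/3) - 283 = 125678 - 283 = 125395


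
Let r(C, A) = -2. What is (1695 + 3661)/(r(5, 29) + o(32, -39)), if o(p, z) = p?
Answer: 2678/15 ≈ 178.53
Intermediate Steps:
(1695 + 3661)/(r(5, 29) + o(32, -39)) = (1695 + 3661)/(-2 + 32) = 5356/30 = 5356*(1/30) = 2678/15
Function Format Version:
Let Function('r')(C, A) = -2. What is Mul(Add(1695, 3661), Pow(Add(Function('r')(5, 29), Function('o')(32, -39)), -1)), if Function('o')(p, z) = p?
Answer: Rational(2678, 15) ≈ 178.53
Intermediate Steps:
Mul(Add(1695, 3661), Pow(Add(Function('r')(5, 29), Function('o')(32, -39)), -1)) = Mul(Add(1695, 3661), Pow(Add(-2, 32), -1)) = Mul(5356, Pow(30, -1)) = Mul(5356, Rational(1, 30)) = Rational(2678, 15)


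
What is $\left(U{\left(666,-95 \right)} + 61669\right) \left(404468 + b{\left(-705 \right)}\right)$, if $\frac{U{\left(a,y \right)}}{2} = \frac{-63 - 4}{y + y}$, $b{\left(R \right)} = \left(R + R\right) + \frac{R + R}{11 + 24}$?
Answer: $\frac{2361128447304}{95} \approx 2.4854 \cdot 10^{10}$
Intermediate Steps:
$b{\left(R \right)} = \frac{72 R}{35}$ ($b{\left(R \right)} = 2 R + \frac{2 R}{35} = \frac{72 R}{35}$)
$U{\left(a,y \right)} = - \frac{67}{y}$ ($U{\left(a,y \right)} = 2 \frac{-63 - 4}{y + y} = 2 \left(- \frac{67}{2 y}\right) = - \frac{67}{y}$)
$\left(U{\left(666,-95 \right)} + 61669\right) \left(404468 + b{\left(-705 \right)}\right) = \left(- \frac{67}{-95} + 61669\right) \left(404468 + \frac{72}{35} \left(-705\right)\right) = \left(\left(-67\right) \left(- \frac{1}{95}\right) + 61669\right) \left(404468 - \frac{10152}{7}\right) = \left(\frac{67}{95} + 61669\right) \frac{2821124}{7} = \frac{5858622}{95} \cdot \frac{2821124}{7} = \frac{2361128447304}{95}$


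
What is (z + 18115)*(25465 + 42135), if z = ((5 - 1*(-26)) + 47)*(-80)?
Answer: 802750000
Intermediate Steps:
z = -6240 (z = ((5 + 26) + 47)*(-80) = (31 + 47)*(-80) = 78*(-80) = -6240)
(z + 18115)*(25465 + 42135) = (-6240 + 18115)*(25465 + 42135) = 11875*67600 = 802750000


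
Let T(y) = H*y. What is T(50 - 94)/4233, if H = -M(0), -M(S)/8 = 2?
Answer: -704/4233 ≈ -0.16631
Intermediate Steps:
M(S) = -16 (M(S) = -8*2 = -16)
H = 16 (H = -1*(-16) = 16)
T(y) = 16*y
T(50 - 94)/4233 = (16*(50 - 94))/4233 = (16*(-44))*(1/4233) = -704*1/4233 = -704/4233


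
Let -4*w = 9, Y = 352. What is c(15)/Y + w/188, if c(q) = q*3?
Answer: 1917/16544 ≈ 0.11587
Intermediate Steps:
c(q) = 3*q
w = -9/4 (w = -¼*9 = -9/4 ≈ -2.2500)
c(15)/Y + w/188 = (3*15)/352 - 9/4/188 = 45*(1/352) - 9/4*1/188 = 45/352 - 9/752 = 1917/16544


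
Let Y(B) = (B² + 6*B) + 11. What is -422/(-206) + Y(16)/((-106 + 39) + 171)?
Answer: 59333/10712 ≈ 5.5389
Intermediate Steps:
Y(B) = 11 + B² + 6*B
-422/(-206) + Y(16)/((-106 + 39) + 171) = -422/(-206) + (11 + 16² + 6*16)/((-106 + 39) + 171) = -422*(-1/206) + (11 + 256 + 96)/(-67 + 171) = 211/103 + 363/104 = 59333/10712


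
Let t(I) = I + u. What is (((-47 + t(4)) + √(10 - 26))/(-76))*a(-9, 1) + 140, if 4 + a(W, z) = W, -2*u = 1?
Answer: 20149/152 + 13*I/19 ≈ 132.56 + 0.68421*I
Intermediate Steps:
u = -½ (u = -½*1 = -½ ≈ -0.50000)
a(W, z) = -4 + W
t(I) = -½ + I (t(I) = I - ½ = -½ + I)
(((-47 + t(4)) + √(10 - 26))/(-76))*a(-9, 1) + 140 = (((-47 + (-½ + 4)) + √(10 - 26))/(-76))*(-4 - 9) + 140 = (((-47 + 7/2) + √(-16))*(-1/76))*(-13) + 140 = ((-87/2 + 4*I)*(-1/76))*(-13) + 140 = (87/152 - I/19)*(-13) + 140 = (-1131/152 + 13*I/19) + 140 = 20149/152 + 13*I/19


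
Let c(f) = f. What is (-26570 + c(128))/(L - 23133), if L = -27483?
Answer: 1469/2812 ≈ 0.52240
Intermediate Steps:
(-26570 + c(128))/(L - 23133) = (-26570 + 128)/(-27483 - 23133) = -26442/(-50616) = -26442*(-1/50616) = 1469/2812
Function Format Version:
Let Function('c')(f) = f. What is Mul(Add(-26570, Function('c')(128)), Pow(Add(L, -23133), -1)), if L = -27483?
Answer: Rational(1469, 2812) ≈ 0.52240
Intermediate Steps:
Mul(Add(-26570, Function('c')(128)), Pow(Add(L, -23133), -1)) = Mul(Add(-26570, 128), Pow(Add(-27483, -23133), -1)) = Mul(-26442, Pow(-50616, -1)) = Mul(-26442, Rational(-1, 50616)) = Rational(1469, 2812)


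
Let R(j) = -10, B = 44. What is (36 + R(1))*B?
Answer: 1144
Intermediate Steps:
(36 + R(1))*B = (36 - 10)*44 = 26*44 = 1144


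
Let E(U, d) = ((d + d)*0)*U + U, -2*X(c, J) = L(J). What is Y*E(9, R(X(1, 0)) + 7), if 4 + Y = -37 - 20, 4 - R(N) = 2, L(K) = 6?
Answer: -549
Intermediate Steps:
X(c, J) = -3 (X(c, J) = -½*6 = -3)
R(N) = 2 (R(N) = 4 - 1*2 = 4 - 2 = 2)
Y = -61 (Y = -4 + (-37 - 20) = -4 - 57 = -61)
E(U, d) = U (E(U, d) = ((2*d)*0)*U + U = 0*U + U = 0 + U = U)
Y*E(9, R(X(1, 0)) + 7) = -61*9 = -549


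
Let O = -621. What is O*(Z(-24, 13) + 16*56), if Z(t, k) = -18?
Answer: -545238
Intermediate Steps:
O*(Z(-24, 13) + 16*56) = -621*(-18 + 16*56) = -621*(-18 + 896) = -621*878 = -545238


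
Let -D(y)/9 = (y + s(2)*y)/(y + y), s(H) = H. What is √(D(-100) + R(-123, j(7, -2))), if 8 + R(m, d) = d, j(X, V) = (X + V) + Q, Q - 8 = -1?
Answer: I*√38/2 ≈ 3.0822*I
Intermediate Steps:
Q = 7 (Q = 8 - 1 = 7)
j(X, V) = 7 + V + X (j(X, V) = (X + V) + 7 = (V + X) + 7 = 7 + V + X)
D(y) = -27/2 (D(y) = -9*(y + 2*y)/(y + y) = -9*3*y/(2*y) = -9*3*y*1/(2*y) = -9*3/2 = -27/2)
R(m, d) = -8 + d
√(D(-100) + R(-123, j(7, -2))) = √(-27/2 + (-8 + (7 - 2 + 7))) = √(-27/2 + (-8 + 12)) = √(-27/2 + 4) = √(-19/2) = I*√38/2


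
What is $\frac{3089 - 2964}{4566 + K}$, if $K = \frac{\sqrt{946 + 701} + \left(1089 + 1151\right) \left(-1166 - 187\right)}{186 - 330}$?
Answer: $\frac{7376448000}{1511444030281} + \frac{6000 \sqrt{183}}{1511444030281} \approx 0.0048805$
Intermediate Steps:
$K = \frac{63140}{3} - \frac{\sqrt{183}}{48}$ ($K = \frac{\sqrt{1647} + 2240 \left(-1353\right)}{-144} = \left(3 \sqrt{183} - 3030720\right) \left(- \frac{1}{144}\right) = \left(-3030720 + 3 \sqrt{183}\right) \left(- \frac{1}{144}\right) = \frac{63140}{3} - \frac{\sqrt{183}}{48} \approx 21046.0$)
$\frac{3089 - 2964}{4566 + K} = \frac{3089 - 2964}{4566 + \left(\frac{63140}{3} - \frac{\sqrt{183}}{48}\right)} = \frac{3089 - 2964}{\frac{76838}{3} - \frac{\sqrt{183}}{48}} = \frac{125}{\frac{76838}{3} - \frac{\sqrt{183}}{48}}$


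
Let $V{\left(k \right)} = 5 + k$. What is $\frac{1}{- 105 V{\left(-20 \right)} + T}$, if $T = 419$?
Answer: $\frac{1}{1994} \approx 0.0005015$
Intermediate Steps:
$\frac{1}{- 105 V{\left(-20 \right)} + T} = \frac{1}{- 105 \left(5 - 20\right) + 419} = \frac{1}{\left(-105\right) \left(-15\right) + 419} = \frac{1}{1575 + 419} = \frac{1}{1994}$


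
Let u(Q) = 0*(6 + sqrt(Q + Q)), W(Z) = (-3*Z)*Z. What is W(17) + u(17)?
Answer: -867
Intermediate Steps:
W(Z) = -3*Z**2
u(Q) = 0 (u(Q) = 0*(6 + sqrt(2*Q)) = 0*(6 + sqrt(2)*sqrt(Q)) = 0)
W(17) + u(17) = -3*17**2 + 0 = -3*289 + 0 = -867 + 0 = -867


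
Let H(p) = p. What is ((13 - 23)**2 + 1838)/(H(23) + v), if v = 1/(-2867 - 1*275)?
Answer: 6089196/72265 ≈ 84.262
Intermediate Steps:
v = -1/3142 (v = 1/(-2867 - 275) = 1/(-3142) = -1/3142 ≈ -0.00031827)
((13 - 23)**2 + 1838)/(H(23) + v) = ((13 - 23)**2 + 1838)/(23 - 1/3142) = ((-10)**2 + 1838)/(72265/3142) = (100 + 1838)*(3142/72265) = 1938*(3142/72265) = 6089196/72265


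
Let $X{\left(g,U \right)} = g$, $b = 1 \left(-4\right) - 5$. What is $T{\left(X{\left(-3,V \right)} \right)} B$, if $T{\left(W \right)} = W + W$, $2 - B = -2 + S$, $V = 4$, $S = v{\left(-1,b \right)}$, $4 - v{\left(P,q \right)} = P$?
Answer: $6$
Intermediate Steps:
$b = -9$ ($b = -4 - 5 = -9$)
$v{\left(P,q \right)} = 4 - P$
$S = 5$ ($S = 4 - -1 = 4 + 1 = 5$)
$B = -1$ ($B = 2 - \left(-2 + 5\right) = 2 - 3 = -1$)
$T{\left(W \right)} = 2 W$
$T{\left(X{\left(-3,V \right)} \right)} B = 2 \left(-3\right) \left(-1\right) = \left(-6\right) \left(-1\right) = 6$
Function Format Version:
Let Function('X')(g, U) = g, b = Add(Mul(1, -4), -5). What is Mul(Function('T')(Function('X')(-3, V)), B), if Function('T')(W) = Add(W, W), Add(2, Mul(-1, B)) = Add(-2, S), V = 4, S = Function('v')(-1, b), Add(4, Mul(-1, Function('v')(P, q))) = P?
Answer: 6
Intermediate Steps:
b = -9 (b = Add(-4, -5) = -9)
Function('v')(P, q) = Add(4, Mul(-1, P))
S = 5 (S = Add(4, Mul(-1, -1)) = Add(4, 1) = 5)
B = -1 (B = Add(2, Mul(-1, Add(-2, 5))) = Add(2, Mul(-1, 3)) = Add(2, -3) = -1)
Function('T')(W) = Mul(2, W)
Mul(Function('T')(Function('X')(-3, V)), B) = Mul(Mul(2, -3), -1) = Mul(-6, -1) = 6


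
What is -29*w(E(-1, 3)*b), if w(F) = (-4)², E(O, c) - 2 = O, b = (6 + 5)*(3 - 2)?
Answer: -464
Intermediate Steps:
b = 11 (b = 11*1 = 11)
E(O, c) = 2 + O
w(F) = 16
-29*w(E(-1, 3)*b) = -29*16 = -464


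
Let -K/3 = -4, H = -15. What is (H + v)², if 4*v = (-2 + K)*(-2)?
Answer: 400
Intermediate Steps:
K = 12 (K = -3*(-4) = 12)
v = -5 (v = ((-2 + 12)*(-2))/4 = (10*(-2))/4 = (¼)*(-20) = -5)
(H + v)² = (-15 - 5)² = (-20)² = 400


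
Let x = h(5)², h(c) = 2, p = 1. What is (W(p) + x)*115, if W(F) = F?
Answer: 575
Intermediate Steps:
x = 4 (x = 2² = 4)
(W(p) + x)*115 = (1 + 4)*115 = 5*115 = 575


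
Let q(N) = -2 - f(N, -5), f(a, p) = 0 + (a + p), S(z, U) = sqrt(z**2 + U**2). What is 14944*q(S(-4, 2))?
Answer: 44832 - 29888*sqrt(5) ≈ -22000.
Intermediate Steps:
S(z, U) = sqrt(U**2 + z**2)
f(a, p) = a + p
q(N) = 3 - N (q(N) = -2 - (N - 5) = -2 - (-5 + N) = -2 + (5 - N) = 3 - N)
14944*q(S(-4, 2)) = 14944*(3 - sqrt(2**2 + (-4)**2)) = 14944*(3 - sqrt(4 + 16)) = 14944*(3 - sqrt(20)) = 14944*(3 - 2*sqrt(5)) = 44832 - 29888*sqrt(5)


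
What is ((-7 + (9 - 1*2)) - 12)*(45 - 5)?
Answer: -480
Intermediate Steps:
((-7 + (9 - 1*2)) - 12)*(45 - 5) = ((-7 + (9 - 2)) - 12)*40 = ((-7 + 7) - 12)*40 = (0 - 12)*40 = -12*40 = -480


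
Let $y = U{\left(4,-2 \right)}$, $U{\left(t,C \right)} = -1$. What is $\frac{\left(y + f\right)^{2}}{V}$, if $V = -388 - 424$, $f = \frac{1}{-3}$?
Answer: $- \frac{4}{1827} \approx -0.0021894$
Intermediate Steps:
$f = - \frac{1}{3} \approx -0.33333$
$y = -1$
$V = -812$
$\frac{\left(y + f\right)^{2}}{V} = \frac{\left(-1 - \frac{1}{3}\right)^{2}}{-812} = \left(- \frac{4}{3}\right)^{2} \left(- \frac{1}{812}\right) = \frac{16}{9} \left(- \frac{1}{812}\right) = - \frac{4}{1827}$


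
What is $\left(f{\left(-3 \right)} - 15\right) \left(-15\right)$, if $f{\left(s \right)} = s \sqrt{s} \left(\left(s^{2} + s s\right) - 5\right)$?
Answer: $225 + 585 i \sqrt{3} \approx 225.0 + 1013.3 i$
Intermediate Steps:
$f{\left(s \right)} = s^{\frac{3}{2}} \left(-5 + 2 s^{2}\right)$ ($f{\left(s \right)} = s^{\frac{3}{2}} \left(\left(s^{2} + s^{2}\right) - 5\right) = s^{\frac{3}{2}} \left(2 s^{2} - 5\right) = s^{\frac{3}{2}} \left(-5 + 2 s^{2}\right)$)
$\left(f{\left(-3 \right)} - 15\right) \left(-15\right) = \left(\left(-3\right)^{\frac{3}{2}} \left(-5 + 2 \left(-3\right)^{2}\right) - 15\right) \left(-15\right) = \left(- 3 i \sqrt{3} \left(-5 + 2 \cdot 9\right) - 15\right) \left(-15\right) = \left(- 3 i \sqrt{3} \left(-5 + 18\right) - 15\right) \left(-15\right) = \left(- 3 i \sqrt{3} \cdot 13 - 15\right) \left(-15\right) = \left(- 39 i \sqrt{3} - 15\right) \left(-15\right) = \left(-15 - 39 i \sqrt{3}\right) \left(-15\right) = 225 + 585 i \sqrt{3}$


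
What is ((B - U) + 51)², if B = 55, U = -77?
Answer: 33489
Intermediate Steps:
((B - U) + 51)² = ((55 - 1*(-77)) + 51)² = ((55 + 77) + 51)² = (132 + 51)² = 183² = 33489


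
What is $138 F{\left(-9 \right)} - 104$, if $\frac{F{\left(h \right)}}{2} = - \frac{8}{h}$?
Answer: $\frac{424}{3} \approx 141.33$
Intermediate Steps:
$F{\left(h \right)} = - \frac{16}{h}$ ($F{\left(h \right)} = 2 \left(- \frac{8}{h}\right) = - \frac{16}{h}$)
$138 F{\left(-9 \right)} - 104 = 138 \left(- \frac{16}{-9}\right) - 104 = 138 \left(\left(-16\right) \left(- \frac{1}{9}\right)\right) - 104 = 138 \cdot \frac{16}{9} - 104 = \frac{736}{3} - 104 = \frac{424}{3}$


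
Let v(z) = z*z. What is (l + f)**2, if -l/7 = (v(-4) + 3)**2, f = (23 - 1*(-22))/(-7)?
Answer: 314494756/49 ≈ 6.4183e+6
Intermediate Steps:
v(z) = z**2
f = -45/7 (f = (23 + 22)*(-1/7) = 45*(-1/7) = -45/7 ≈ -6.4286)
l = -2527 (l = -7*((-4)**2 + 3)**2 = -7*(16 + 3)**2 = -7*19**2 = -7*361 = -2527)
(l + f)**2 = (-2527 - 45/7)**2 = (-17734/7)**2 = 314494756/49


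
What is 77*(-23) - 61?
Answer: -1832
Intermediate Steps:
77*(-23) - 61 = -1771 - 61 = -1832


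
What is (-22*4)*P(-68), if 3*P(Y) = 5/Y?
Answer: 110/51 ≈ 2.1569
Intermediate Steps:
P(Y) = 5/(3*Y) (P(Y) = (5/Y)/3 = 5/(3*Y))
(-22*4)*P(-68) = (-22*4)*((5/3)/(-68)) = -440*(-1)/(3*68) = -88*(-5/204) = 110/51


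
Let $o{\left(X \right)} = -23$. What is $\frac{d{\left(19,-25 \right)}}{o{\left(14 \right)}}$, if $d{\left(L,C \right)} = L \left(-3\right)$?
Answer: $\frac{57}{23} \approx 2.4783$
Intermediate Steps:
$d{\left(L,C \right)} = - 3 L$
$\frac{d{\left(19,-25 \right)}}{o{\left(14 \right)}} = \frac{\left(-3\right) 19}{-23} = \left(-57\right) \left(- \frac{1}{23}\right) = \frac{57}{23}$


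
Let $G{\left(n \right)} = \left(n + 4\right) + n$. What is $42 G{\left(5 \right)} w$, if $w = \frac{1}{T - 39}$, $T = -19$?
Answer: $- \frac{294}{29} \approx -10.138$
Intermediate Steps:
$G{\left(n \right)} = 4 + 2 n$ ($G{\left(n \right)} = \left(4 + n\right) + n = 4 + 2 n$)
$w = - \frac{1}{58}$ ($w = \frac{1}{-19 - 39} = \frac{1}{-58} = - \frac{1}{58} \approx -0.017241$)
$42 G{\left(5 \right)} w = 42 \left(4 + 2 \cdot 5\right) \left(- \frac{1}{58}\right) = 42 \left(4 + 10\right) \left(- \frac{1}{58}\right) = 42 \cdot 14 \left(- \frac{1}{58}\right) = 588 \left(- \frac{1}{58}\right) = - \frac{294}{29}$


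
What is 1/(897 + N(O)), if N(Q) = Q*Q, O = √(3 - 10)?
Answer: 1/890 ≈ 0.0011236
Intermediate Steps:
O = I*√7 (O = √(-7) = I*√7 ≈ 2.6458*I)
N(Q) = Q²
1/(897 + N(O)) = 1/(897 + (I*√7)²) = 1/(897 - 7) = 1/890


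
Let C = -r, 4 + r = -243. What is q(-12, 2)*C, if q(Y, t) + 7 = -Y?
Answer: 1235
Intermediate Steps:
q(Y, t) = -7 - Y
r = -247 (r = -4 - 243 = -247)
C = 247 (C = -1*(-247) = 247)
q(-12, 2)*C = (-7 - 1*(-12))*247 = (-7 + 12)*247 = 5*247 = 1235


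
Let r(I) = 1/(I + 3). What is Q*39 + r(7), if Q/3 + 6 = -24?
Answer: -35099/10 ≈ -3509.9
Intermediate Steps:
Q = -90 (Q = -18 + 3*(-24) = -18 - 72 = -90)
r(I) = 1/(3 + I)
Q*39 + r(7) = -90*39 + 1/(3 + 7) = -3510 + 1/10 = -3510 + ⅒ = -35099/10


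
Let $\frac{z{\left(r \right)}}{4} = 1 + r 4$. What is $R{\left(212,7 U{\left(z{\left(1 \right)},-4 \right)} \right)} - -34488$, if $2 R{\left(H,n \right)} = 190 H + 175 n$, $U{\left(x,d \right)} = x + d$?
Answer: $64428$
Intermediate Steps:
$z{\left(r \right)} = 4 + 16 r$ ($z{\left(r \right)} = 4 \left(1 + r 4\right) = 4 \left(1 + 4 r\right) = 4 + 16 r$)
$U{\left(x,d \right)} = d + x$
$R{\left(H,n \right)} = 95 H + \frac{175 n}{2}$ ($R{\left(H,n \right)} = \frac{190 H + 175 n}{2} = \frac{175 n + 190 H}{2} = 95 H + \frac{175 n}{2}$)
$R{\left(212,7 U{\left(z{\left(1 \right)},-4 \right)} \right)} - -34488 = \left(95 \cdot 212 + \frac{175 \cdot 7 \left(-4 + \left(4 + 16 \cdot 1\right)\right)}{2}\right) - -34488 = \left(20140 + \frac{175 \cdot 7 \left(-4 + \left(4 + 16\right)\right)}{2}\right) + 34488 = \left(20140 + \frac{175 \cdot 7 \left(-4 + 20\right)}{2}\right) + 34488 = \left(20140 + \frac{175 \cdot 7 \cdot 16}{2}\right) + 34488 = \left(20140 + \frac{175}{2} \cdot 112\right) + 34488 = \left(20140 + 9800\right) + 34488 = 29940 + 34488 = 64428$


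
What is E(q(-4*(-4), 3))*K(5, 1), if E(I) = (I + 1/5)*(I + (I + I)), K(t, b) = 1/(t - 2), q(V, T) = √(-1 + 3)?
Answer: 2 + √2/5 ≈ 2.2828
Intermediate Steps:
q(V, T) = √2
K(t, b) = 1/(-2 + t)
E(I) = 3*I*(⅕ + I) (E(I) = (I + ⅕)*(I + 2*I) = (⅕ + I)*(3*I) = 3*I*(⅕ + I))
E(q(-4*(-4), 3))*K(5, 1) = (3*√2*(1 + 5*√2)/5)/(-2 + 5) = (3*√2*(1 + 5*√2)/5)/3 = (3*√2*(1 + 5*√2)/5)*(⅓) = √2*(1 + 5*√2)/5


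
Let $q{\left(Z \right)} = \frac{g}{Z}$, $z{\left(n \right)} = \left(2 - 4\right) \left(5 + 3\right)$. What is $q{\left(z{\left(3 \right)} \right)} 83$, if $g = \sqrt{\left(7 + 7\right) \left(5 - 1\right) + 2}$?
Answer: $- \frac{83 \sqrt{58}}{16} \approx -39.507$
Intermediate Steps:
$z{\left(n \right)} = -16$ ($z{\left(n \right)} = \left(-2\right) 8 = -16$)
$g = \sqrt{58}$ ($g = \sqrt{14 \cdot 4 + 2} = \sqrt{56 + 2} = \sqrt{58} \approx 7.6158$)
$q{\left(Z \right)} = \frac{\sqrt{58}}{Z}$
$q{\left(z{\left(3 \right)} \right)} 83 = \frac{\sqrt{58}}{-16} \cdot 83 = \sqrt{58} \left(- \frac{1}{16}\right) 83 = - \frac{\sqrt{58}}{16} \cdot 83 = - \frac{83 \sqrt{58}}{16}$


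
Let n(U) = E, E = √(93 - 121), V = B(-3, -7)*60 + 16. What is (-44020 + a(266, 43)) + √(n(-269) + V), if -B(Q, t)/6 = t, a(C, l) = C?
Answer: -43754 + √(2536 + 2*I*√7) ≈ -43704.0 + 0.052538*I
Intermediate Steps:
B(Q, t) = -6*t
V = 2536 (V = -6*(-7)*60 + 16 = 42*60 + 16 = 2520 + 16 = 2536)
E = 2*I*√7 (E = √(-28) = 2*I*√7 ≈ 5.2915*I)
n(U) = 2*I*√7
(-44020 + a(266, 43)) + √(n(-269) + V) = (-44020 + 266) + √(2*I*√7 + 2536) = -43754 + √(2536 + 2*I*√7)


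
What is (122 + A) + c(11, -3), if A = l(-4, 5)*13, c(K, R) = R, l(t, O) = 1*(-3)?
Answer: 80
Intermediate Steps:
l(t, O) = -3
A = -39 (A = -3*13 = -39)
(122 + A) + c(11, -3) = (122 - 39) - 3 = 83 - 3 = 80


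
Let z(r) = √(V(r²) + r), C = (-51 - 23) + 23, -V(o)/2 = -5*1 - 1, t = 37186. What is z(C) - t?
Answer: -37186 + I*√39 ≈ -37186.0 + 6.245*I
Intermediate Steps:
V(o) = 12 (V(o) = -2*(-5*1 - 1) = -2*(-5 - 1) = -2*(-6) = 12)
C = -51 (C = -74 + 23 = -51)
z(r) = √(12 + r)
z(C) - t = √(12 - 51) - 1*37186 = √(-39) - 37186 = I*√39 - 37186 = -37186 + I*√39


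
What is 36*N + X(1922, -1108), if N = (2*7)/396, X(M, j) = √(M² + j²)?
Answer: 14/11 + 2*√1230437 ≈ 2219.8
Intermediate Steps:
N = 7/198 (N = 14*(1/396) = 7/198 ≈ 0.035354)
36*N + X(1922, -1108) = 36*(7/198) + √(1922² + (-1108)²) = 14/11 + √(3694084 + 1227664) = 14/11 + √4921748 = 14/11 + 2*√1230437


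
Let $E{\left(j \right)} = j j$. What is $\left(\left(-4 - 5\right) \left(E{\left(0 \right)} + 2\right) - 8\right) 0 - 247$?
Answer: $-247$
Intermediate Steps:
$E{\left(j \right)} = j^{2}$
$\left(\left(-4 - 5\right) \left(E{\left(0 \right)} + 2\right) - 8\right) 0 - 247 = \left(\left(-4 - 5\right) \left(0^{2} + 2\right) - 8\right) 0 - 247 = \left(- 9 \left(0 + 2\right) - 8\right) 0 - 247 = \left(\left(-9\right) 2 - 8\right) 0 - 247 = \left(-18 - 8\right) 0 - 247 = \left(-26\right) 0 - 247 = 0 - 247 = -247$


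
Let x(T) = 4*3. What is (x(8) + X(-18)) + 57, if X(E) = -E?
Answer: 87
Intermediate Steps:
x(T) = 12
(x(8) + X(-18)) + 57 = (12 - 1*(-18)) + 57 = (12 + 18) + 57 = 30 + 57 = 87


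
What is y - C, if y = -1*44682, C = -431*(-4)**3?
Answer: -72266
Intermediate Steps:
C = 27584 (C = -431*(-64) = 27584)
y = -44682
y - C = -44682 - 1*27584 = -44682 - 27584 = -72266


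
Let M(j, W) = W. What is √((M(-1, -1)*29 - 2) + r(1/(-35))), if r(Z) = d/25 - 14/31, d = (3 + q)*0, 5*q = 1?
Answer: 5*I*√1209/31 ≈ 5.6082*I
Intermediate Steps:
q = ⅕ (q = (⅕)*1 = ⅕ ≈ 0.20000)
d = 0 (d = (3 + ⅕)*0 = (16/5)*0 = 0)
r(Z) = -14/31 (r(Z) = 0/25 - 14/31 = 0*(1/25) - 14*1/31 = 0 - 14/31 = -14/31)
√((M(-1, -1)*29 - 2) + r(1/(-35))) = √((-1*29 - 2) - 14/31) = √((-29 - 2) - 14/31) = √(-31 - 14/31) = √(-975/31) = 5*I*√1209/31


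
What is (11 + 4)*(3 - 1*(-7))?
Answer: 150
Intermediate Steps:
(11 + 4)*(3 - 1*(-7)) = 15*(3 + 7) = 15*10 = 150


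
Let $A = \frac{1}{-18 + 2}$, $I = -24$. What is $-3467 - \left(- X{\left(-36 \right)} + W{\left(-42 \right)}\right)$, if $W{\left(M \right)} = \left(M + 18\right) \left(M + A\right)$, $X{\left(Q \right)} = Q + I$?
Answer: $- \frac{9073}{2} \approx -4536.5$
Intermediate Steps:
$A = - \frac{1}{16}$ ($A = \frac{1}{-16} = - \frac{1}{16} \approx -0.0625$)
$X{\left(Q \right)} = -24 + Q$ ($X{\left(Q \right)} = Q - 24 = -24 + Q$)
$W{\left(M \right)} = \left(18 + M\right) \left(- \frac{1}{16} + M\right)$ ($W{\left(M \right)} = \left(M + 18\right) \left(M - \frac{1}{16}\right) = \left(18 + M\right) \left(- \frac{1}{16} + M\right)$)
$-3467 - \left(- X{\left(-36 \right)} + W{\left(-42 \right)}\right) = -3467 - \left(\frac{14583}{8} - \frac{6027}{8}\right) = -3467 - \frac{2139}{2} = - \frac{9073}{2}$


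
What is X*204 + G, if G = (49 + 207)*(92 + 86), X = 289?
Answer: 104524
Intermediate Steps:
G = 45568 (G = 256*178 = 45568)
X*204 + G = 289*204 + 45568 = 58956 + 45568 = 104524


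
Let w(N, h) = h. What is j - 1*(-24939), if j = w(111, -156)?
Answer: 24783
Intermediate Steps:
j = -156
j - 1*(-24939) = -156 - 1*(-24939) = -156 + 24939 = 24783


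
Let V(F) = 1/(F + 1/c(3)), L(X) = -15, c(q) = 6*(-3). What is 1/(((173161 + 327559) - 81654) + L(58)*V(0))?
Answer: 1/419336 ≈ 2.3847e-6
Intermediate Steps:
c(q) = -18
V(F) = 1/(-1/18 + F) (V(F) = 1/(F + 1/(-18)) = 1/(F - 1/18) = 1/(-1/18 + F))
1/(((173161 + 327559) - 81654) + L(58)*V(0)) = 1/(((173161 + 327559) - 81654) - 270/(-1 + 18*0)) = 1/((500720 - 81654) - 270/(-1 + 0)) = 1/(419066 - 270/(-1)) = 1/(419066 - 270*(-1)) = 1/(419066 - 15*(-18)) = 1/(419066 + 270) = 1/419336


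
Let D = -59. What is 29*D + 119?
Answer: -1592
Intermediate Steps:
29*D + 119 = 29*(-59) + 119 = -1711 + 119 = -1592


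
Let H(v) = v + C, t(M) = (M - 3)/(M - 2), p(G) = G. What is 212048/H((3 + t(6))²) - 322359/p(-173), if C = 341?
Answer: 2418270343/982813 ≈ 2460.6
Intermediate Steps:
t(M) = (-3 + M)/(-2 + M)
H(v) = 341 + v (H(v) = v + 341 = 341 + v)
212048/H((3 + t(6))²) - 322359/p(-173) = 212048/(341 + (3 + (-3 + 6)/(-2 + 6))²) - 322359/(-173) = 212048/(341 + (3 + 3/4)²) - 322359*(-1/173) = 212048/(341 + (3 + (¼)*3)²) + 322359/173 = 212048/(341 + (3 + ¾)²) + 322359/173 = 212048/(341 + (15/4)²) + 322359/173 = 212048/(341 + 225/16) + 322359/173 = 212048/(5681/16) + 322359/173 = 212048*(16/5681) + 322359/173 = 3392768/5681 + 322359/173 = 2418270343/982813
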